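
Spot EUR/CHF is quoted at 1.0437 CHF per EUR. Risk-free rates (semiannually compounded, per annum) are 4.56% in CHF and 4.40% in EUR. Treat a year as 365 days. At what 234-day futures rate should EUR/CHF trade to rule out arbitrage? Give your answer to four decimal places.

By covered interest parity, F = S · (1+r_CHF/2)^(2T) / (1+r_EUR/2)^(2T)
= 1.0437 × 1.029328 / 1.028295 = 1.0437 × 1.001005
F = 1.0447 CHF per EUR

1.0447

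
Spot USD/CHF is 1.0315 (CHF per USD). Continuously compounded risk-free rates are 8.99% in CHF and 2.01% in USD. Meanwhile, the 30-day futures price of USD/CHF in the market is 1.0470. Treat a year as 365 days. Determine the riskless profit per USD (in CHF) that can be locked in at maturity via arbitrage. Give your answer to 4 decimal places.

Fair futures: F* = S·e^(carry·T), with carry = (r_CHF − r_USD) = 0.0899 − 0.0201 = 0.0698
F* = 1.0315 · e^(0.0698 × 30/365) = 1.0315 · e^0.005737 = 1.0315 × 1.005753 = 1.0374
Market 1.0470 > fair 1.0374: forward overpriced → cash-and-carry (buy spot, short the forward).
At maturity, profit = |F_mkt − F*| = |1.0470 − 1.0374| = 0.0096 per USD (in CHF)

0.0096 per USD (in CHF)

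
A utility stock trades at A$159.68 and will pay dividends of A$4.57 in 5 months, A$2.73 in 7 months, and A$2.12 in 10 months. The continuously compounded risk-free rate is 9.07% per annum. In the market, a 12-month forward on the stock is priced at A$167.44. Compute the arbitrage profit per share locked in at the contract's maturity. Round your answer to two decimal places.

PV(dividends) I = 4.57·e^(−0.0907·5/12) + 2.73·e^(−0.0907·7/12) + 2.12·e^(−0.0907·10/12) = 8.9555
Fair forward F* = (S − I)·e^(rT) = (159.68 − 8.9555)·e^0.090700 = 150.7245 × 1.094940 = 165.0343
Market A$167.44 > fair 165.0343: forward overpriced → cash-and-carry (borrow at r, buy the stock and collect the dividends, short the forward).
Profit at T = |F_mkt − F*| = |167.44 − 165.0343| = A$2.41 per share

A$2.41 per share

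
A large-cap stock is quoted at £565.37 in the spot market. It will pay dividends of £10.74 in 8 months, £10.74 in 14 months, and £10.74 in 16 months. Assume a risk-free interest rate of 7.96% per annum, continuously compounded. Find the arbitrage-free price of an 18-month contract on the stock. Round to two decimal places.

£603.68

PV(dividends) I = 10.74·e^(−0.0796·8/12) + 10.74·e^(−0.0796·14/12) + 10.74·e^(−0.0796·16/12)
I = 10.1849 + 9.7875 + 9.6585 = 29.6309
F = (S − I)·e^(rT) = (565.37 − 29.6309) · e^(0.0796·18/12)
= 535.7391 · e^0.119400 = 535.7391 × 1.126821 = £603.68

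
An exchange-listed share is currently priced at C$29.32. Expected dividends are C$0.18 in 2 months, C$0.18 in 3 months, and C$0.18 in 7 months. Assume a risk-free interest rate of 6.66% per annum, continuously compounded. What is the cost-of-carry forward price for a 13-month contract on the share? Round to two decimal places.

C$30.95

PV(dividends) I = 0.18·e^(−0.0666·2/12) + 0.18·e^(−0.0666·3/12) + 0.18·e^(−0.0666·7/12)
I = 0.1780 + 0.1770 + 0.1731 = 0.5281
F = (S − I)·e^(rT) = (29.32 − 0.5281) · e^(0.0666·13/12)
= 28.7919 · e^0.072150 = 28.7919 × 1.074817 = C$30.95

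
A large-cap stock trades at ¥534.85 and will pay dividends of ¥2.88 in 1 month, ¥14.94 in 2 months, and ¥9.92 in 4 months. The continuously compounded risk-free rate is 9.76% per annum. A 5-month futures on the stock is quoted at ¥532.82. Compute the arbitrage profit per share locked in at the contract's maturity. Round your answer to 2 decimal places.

¥4.06 per share

PV(dividends) I = 2.88·e^(−0.0976·1/12) + 14.94·e^(−0.0976·2/12) + 9.92·e^(−0.0976·4/12) = 27.1581
Fair futures F* = (S − I)·e^(rT) = (534.85 − 27.1581)·e^0.040667 = 507.6919 × 1.041505 = 528.7637
Market ¥532.82 > fair 528.7637: forward overpriced → cash-and-carry (borrow at r, buy the stock and collect the dividends, short the forward).
Profit at T = |F_mkt − F*| = |532.82 − 528.7637| = ¥4.06 per share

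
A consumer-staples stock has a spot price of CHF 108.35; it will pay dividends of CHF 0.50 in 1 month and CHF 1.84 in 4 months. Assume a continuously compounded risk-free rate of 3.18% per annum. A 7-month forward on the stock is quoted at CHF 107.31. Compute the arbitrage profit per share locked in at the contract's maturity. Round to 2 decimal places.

CHF 0.71 per share

PV(dividends) I = 0.50·e^(−0.0318·1/12) + 1.84·e^(−0.0318·4/12) = 2.3193
Fair forward F* = (S − I)·e^(rT) = (108.35 − 2.3193)·e^0.018550 = 106.0307 × 1.018723 = 108.0159
Market CHF 107.31 < fair 108.0159: forward underpriced → reverse cash-and-carry (short the stock, invest proceeds at r, pay the dividends, go long the forward).
Profit at T = |F_mkt − F*| = |107.31 − 108.0159| = CHF 0.71 per share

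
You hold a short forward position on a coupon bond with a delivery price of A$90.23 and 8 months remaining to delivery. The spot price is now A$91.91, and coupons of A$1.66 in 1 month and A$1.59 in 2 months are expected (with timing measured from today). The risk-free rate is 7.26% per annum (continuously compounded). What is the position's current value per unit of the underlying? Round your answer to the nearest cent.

-A$2.72

PV(remaining coupons) I = 1.66·e^(−0.0726·1/12) + 1.59·e^(−0.0726·2/12) = 3.2209
Current forward F = (S − I)·e^(rT) = (91.91 − 3.2209)·e^(0.0726·8/12) = 88.6891 × 1.049590 = 93.0872
Value (long) = (F − K)·e^(−rT) = (93.0872 − 90.23) × 0.952753 = 2.7222
Short position value = −(long value) = -A$2.72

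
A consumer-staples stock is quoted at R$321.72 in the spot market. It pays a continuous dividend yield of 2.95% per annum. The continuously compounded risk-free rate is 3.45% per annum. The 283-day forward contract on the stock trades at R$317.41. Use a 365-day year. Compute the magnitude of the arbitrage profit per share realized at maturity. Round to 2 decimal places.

R$5.56 per share

Fair forward: F* = S·e^(carry·T), with carry = (r − q) = 0.0345 − 0.0295 = 0.0050
F* = 321.72 · e^(0.0050 × 283/365) = 321.72 · e^0.003877 = 321.72 × 1.003885 = R$322.9699
Market R$317.41 < fair R$322.9699: forward underpriced → reverse cash-and-carry (short spot, go long the forward).
At maturity, profit = |F_mkt − F*| = |317.41 − 322.9699| = R$5.56 per share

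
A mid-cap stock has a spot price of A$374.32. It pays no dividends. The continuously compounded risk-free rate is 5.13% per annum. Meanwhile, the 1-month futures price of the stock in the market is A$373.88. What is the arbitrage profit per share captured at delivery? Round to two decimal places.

A$2.04 per share

Fair futures: F* = S·e^(carry·T), with carry = r = 0.0513
F* = 374.32 · e^(0.0513 × 1/12) = 374.32 · e^0.004275 = 374.32 × 1.004284 = A$375.9236
Market A$373.88 < fair A$375.9236: forward underpriced → reverse cash-and-carry (short spot, go long the forward).
At maturity, profit = |F_mkt − F*| = |373.88 − 375.9236| = A$2.04 per share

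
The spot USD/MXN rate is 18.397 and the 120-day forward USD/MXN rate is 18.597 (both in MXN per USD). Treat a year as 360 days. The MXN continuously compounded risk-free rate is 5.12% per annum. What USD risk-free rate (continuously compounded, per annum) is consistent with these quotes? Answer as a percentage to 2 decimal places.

1.88%

F = S·e^((r_MXN − r_USD)T) ⇒ r_USD = r_MXN − ln(F/S)/T
ln(18.597/18.397) = 0.010813; /(120/360) = 0.032439
r_USD = 0.0512 − 0.032439 = 0.018761
r_USD = 1.88%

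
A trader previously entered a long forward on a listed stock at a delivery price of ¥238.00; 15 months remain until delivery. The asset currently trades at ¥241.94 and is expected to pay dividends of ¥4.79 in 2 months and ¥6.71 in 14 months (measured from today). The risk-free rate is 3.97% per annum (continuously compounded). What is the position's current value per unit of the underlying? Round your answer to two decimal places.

¥4.30

PV(remaining dividends) I = 4.79·e^(−0.0397·2/12) + 6.71·e^(−0.0397·14/12) = 11.1647
Current forward F = (S − I)·e^(rT) = (241.94 − 11.1647)·e^(0.0397·15/12) = 230.7753 × 1.050877 = 242.5165
Value (long) = (F − K)·e^(−rT) = (242.5165 − 238.00) × 0.951586 = 4.2978
Value = ¥4.30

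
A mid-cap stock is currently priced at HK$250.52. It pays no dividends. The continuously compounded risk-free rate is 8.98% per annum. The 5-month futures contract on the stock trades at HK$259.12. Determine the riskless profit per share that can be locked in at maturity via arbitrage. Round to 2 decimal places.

Fair futures: F* = S·e^(carry·T), with carry = r = 0.0898
F* = 250.52 · e^(0.0898 × 5/12) = 250.52 · e^0.037417 = 250.52 × 1.038126 = HK$260.0713
Market HK$259.12 < fair HK$260.0713: forward underpriced → reverse cash-and-carry (short spot, go long the forward).
At maturity, profit = |F_mkt − F*| = |259.12 − 260.0713| = HK$0.95 per share

HK$0.95 per share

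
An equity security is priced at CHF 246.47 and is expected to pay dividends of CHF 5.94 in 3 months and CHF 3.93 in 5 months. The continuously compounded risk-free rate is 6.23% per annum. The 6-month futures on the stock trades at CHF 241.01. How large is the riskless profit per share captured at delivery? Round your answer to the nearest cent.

PV(dividends) I = 5.94·e^(−0.0623·3/12) + 3.93·e^(−0.0623·5/12) = 9.6775
Fair futures F* = (S − I)·e^(rT) = (246.47 − 9.6775)·e^0.031150 = 236.7925 × 1.031640 = 244.2846
Market CHF 241.01 < fair 244.2846: forward underpriced → reverse cash-and-carry (short the stock, invest proceeds at r, pay the dividends, go long the forward).
Profit at T = |F_mkt − F*| = |241.01 − 244.2846| = CHF 3.27 per share

CHF 3.27 per share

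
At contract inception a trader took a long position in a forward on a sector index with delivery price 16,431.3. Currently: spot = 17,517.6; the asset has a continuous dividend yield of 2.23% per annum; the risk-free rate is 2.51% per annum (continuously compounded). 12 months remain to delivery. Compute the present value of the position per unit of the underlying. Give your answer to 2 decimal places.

1107.27

Current fair forward for the remaining 12 months: F = S·e^((r − q)·T), (r − q) = 0.0251 − 0.0223 = 0.0028
F = 17517.6 · e^(0.0028 × 12/12) = 17517.6 × 1.00280392 = 17566.7179
Value of long forward = (F − K)·e^(−rT) = (17566.7179 − 16431.3) · e^(−0.0251·12/12)
= 1135.4179 × 0.97521239 = 1107.27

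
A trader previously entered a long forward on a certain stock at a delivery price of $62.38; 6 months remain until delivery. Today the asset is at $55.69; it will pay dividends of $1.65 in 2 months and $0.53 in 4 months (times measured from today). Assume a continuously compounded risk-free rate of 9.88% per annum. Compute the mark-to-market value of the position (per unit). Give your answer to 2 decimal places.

-$5.82

PV(remaining dividends) I = 1.65·e^(−0.0988·2/12) + 0.53·e^(−0.0988·4/12) = 2.1359
Current forward F = (S − I)·e^(rT) = (55.69 − 2.1359)·e^(0.0988·6/12) = 53.5541 × 1.050641 = 56.2661
Value (long) = (F − K)·e^(−rT) = (56.2661 − 62.38) × 0.951800 = -5.8192
Value = -$5.82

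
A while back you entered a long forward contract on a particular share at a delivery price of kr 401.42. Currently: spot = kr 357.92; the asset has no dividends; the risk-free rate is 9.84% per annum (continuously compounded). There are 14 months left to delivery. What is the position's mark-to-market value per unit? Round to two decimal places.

kr 0.04

Current fair forward for the remaining 14 months: F = S·e^(r·T), r = 0.0984
F = 357.92 · e^(0.0984 × 14/12) = 357.92 × 1.121649 = 401.4606
Value of long forward = (F − K)·e^(−rT) = (401.4606 − 401.42) · e^(−0.0984·14/12)
= 0.0406 × 0.891544 = 0.04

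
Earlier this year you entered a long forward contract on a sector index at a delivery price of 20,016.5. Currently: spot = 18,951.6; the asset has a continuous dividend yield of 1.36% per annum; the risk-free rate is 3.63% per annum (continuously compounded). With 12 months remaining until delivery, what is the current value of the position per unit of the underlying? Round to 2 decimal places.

-607.33

Current fair forward for the remaining 12 months: F = S·e^((r − q)·T), (r − q) = 0.0363 − 0.0136 = 0.0227
F = 18951.6 · e^(0.0227 × 12/12) = 18951.6 × 1.02295961 = 19386.7213
Value of long forward = (F − K)·e^(−rT) = (19386.7213 − 20016.5) · e^(−0.0363·12/12)
= -629.7787 × 0.96435094 = -607.33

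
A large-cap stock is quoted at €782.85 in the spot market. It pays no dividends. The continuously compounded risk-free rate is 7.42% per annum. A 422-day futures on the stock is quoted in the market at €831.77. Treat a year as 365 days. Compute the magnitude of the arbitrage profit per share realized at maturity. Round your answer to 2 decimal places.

Fair futures: F* = S·e^(carry·T), with carry = r = 0.0742
F* = 782.85 · e^(0.0742 × 422/365) = 782.85 · e^0.085787 = 782.85 × 1.089574 = €852.9730
Market €831.77 < fair €852.9730: forward underpriced → reverse cash-and-carry (short spot, go long the forward).
At maturity, profit = |F_mkt − F*| = |831.77 − 852.9730| = €21.20 per share

€21.20 per share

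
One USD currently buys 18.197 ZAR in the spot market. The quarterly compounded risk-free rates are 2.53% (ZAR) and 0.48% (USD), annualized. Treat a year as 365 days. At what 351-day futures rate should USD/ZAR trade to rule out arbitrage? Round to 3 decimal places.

18.558

By covered interest parity, F = S · (1+r_ZAR/4)^(4T) / (1+r_USD/4)^(4T)
= 18.197 × 1.024549 / 1.004624 = 18.197 × 1.019833
F = 18.558 ZAR per USD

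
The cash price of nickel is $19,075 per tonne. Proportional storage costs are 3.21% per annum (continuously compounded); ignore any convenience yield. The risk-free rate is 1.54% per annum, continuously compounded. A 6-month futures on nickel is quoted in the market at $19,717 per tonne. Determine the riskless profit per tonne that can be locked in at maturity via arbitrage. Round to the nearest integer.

$184 per tonne

Fair futures: F* = S·e^(carry·T), with carry = (r + u) = 0.0154 + 0.0321 = 0.0475
F* = 19075 · e^(0.0475 × 6/12) = 19075 · e^0.023750 = 19075 × 1.024034 = $19533.4486
Market $19717 > fair $19533.4486: forward overpriced → cash-and-carry (buy spot, short the forward).
At maturity, profit = |F_mkt − F*| = |19717 − 19533.4486| = $184 per tonne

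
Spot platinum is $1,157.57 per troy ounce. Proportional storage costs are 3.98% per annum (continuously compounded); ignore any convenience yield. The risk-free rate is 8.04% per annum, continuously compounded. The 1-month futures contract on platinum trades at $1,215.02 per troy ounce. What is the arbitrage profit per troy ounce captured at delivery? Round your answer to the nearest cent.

Fair futures: F* = S·e^(carry·T), with carry = (r + u) = 0.0804 + 0.0398 = 0.1202
F* = 1157.57 · e^(0.1202 × 1/12) = 1157.57 · e^0.01001667 = 1157.57 × 1.01006700 = $1169.2233
Market $1215.02 > fair $1169.2233: forward overpriced → cash-and-carry (buy spot, short the forward).
At maturity, profit = |F_mkt − F*| = |1215.02 − 1169.2233| = $45.80 per troy ounce

$45.80 per troy ounce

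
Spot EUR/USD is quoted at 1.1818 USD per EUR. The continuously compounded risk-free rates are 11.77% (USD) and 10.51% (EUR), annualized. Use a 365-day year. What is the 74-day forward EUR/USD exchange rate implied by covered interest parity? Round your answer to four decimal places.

1.1848

F = S·e^((r_USD − r_EUR)T) = 1.1818 · e^((0.1177 − 0.1051) × 74/365)
= 1.1818 · e^0.002555 = 1.1818 × 1.002558
F = 1.1848 USD per EUR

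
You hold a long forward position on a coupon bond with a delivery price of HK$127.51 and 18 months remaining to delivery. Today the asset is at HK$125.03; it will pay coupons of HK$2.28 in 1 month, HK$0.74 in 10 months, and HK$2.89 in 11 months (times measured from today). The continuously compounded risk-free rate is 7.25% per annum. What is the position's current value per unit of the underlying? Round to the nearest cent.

HK$4.99

PV(remaining coupons) I = 2.28·e^(−0.0725·1/12) + 0.74·e^(−0.0725·10/12) + 2.89·e^(−0.0725·11/12) = 5.6671
Current forward F = (S − I)·e^(rT) = (125.03 − 5.6671)·e^(0.0725·18/12) = 119.3629 × 1.114884 = 133.0758
Value (long) = (F − K)·e^(−rT) = (133.0758 − 127.51) × 0.896955 = 4.9923
Value = HK$4.99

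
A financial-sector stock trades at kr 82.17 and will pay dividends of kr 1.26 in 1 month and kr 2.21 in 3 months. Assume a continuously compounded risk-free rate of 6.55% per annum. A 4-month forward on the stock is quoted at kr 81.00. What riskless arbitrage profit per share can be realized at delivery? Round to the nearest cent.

kr 0.52 per share

PV(dividends) I = 1.26·e^(−0.0655·1/12) + 2.21·e^(−0.0655·3/12) = 3.4272
Fair forward F* = (S − I)·e^(rT) = (82.17 − 3.4272)·e^0.021833 = 78.7428 × 1.022073 = 80.4809
Market kr 81.00 > fair 80.4809: forward overpriced → cash-and-carry (borrow at r, buy the stock and collect the dividends, short the forward).
Profit at T = |F_mkt − F*| = |81.00 − 80.4809| = kr 0.52 per share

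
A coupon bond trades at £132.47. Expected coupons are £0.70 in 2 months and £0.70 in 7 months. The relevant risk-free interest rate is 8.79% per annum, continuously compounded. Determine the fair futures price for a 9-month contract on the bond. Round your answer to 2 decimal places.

£140.05

PV(coupons) I = 0.70·e^(−0.0879·2/12) + 0.70·e^(−0.0879·7/12)
I = 0.6898 + 0.6650 = 1.3548
F = (S − I)·e^(rT) = (132.47 − 1.3548) · e^(0.0879·9/12)
= 131.1152 · e^0.065925 = 131.1152 × 1.068147 = £140.05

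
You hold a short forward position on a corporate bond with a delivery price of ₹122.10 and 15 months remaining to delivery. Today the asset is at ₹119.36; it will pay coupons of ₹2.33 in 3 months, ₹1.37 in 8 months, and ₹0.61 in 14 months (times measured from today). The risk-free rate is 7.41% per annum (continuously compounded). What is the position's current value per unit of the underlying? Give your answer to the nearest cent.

-₹3.91

PV(remaining coupons) I = 2.33·e^(−0.0741·3/12) + 1.37·e^(−0.0741·8/12) + 0.61·e^(−0.0741·14/12) = 4.1507
Current forward F = (S − I)·e^(rT) = (119.36 − 4.1507)·e^(0.0741·15/12) = 115.2093 × 1.097050 = 126.3904
Value (long) = (F − K)·e^(−rT) = (126.3904 − 122.10) × 0.911535 = 3.9108
Short position value = −(long value) = -₹3.91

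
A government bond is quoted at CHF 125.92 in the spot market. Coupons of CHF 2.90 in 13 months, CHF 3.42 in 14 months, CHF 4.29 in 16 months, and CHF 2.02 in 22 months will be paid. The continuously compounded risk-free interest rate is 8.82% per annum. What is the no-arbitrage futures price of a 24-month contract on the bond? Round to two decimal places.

PV(coupons) I = 2.90·e^(−0.0882·13/12) + 3.42·e^(−0.0882·14/12) + 4.29·e^(−0.0882·16/12) + 2.02·e^(−0.0882·22/12)
I = 2.6357 + 3.0856 + 3.8140 + 1.7184 = 11.2537
F = (S − I)·e^(rT) = (125.92 − 11.2537) · e^(0.0882·24/12)
= 114.6663 · e^0.176400 = 114.6663 × 1.192915 = CHF 136.79

CHF 136.79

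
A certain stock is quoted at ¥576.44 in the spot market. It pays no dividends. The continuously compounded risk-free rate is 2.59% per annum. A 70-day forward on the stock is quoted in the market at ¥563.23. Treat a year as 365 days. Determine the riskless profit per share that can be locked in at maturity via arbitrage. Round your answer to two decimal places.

Fair forward: F* = S·e^(carry·T), with carry = r = 0.0259
F* = 576.44 · e^(0.0259 × 70/365) = 576.44 · e^0.004967 = 576.44 × 1.004979 = ¥579.3101
Market ¥563.23 < fair ¥579.3101: forward underpriced → reverse cash-and-carry (short spot, go long the forward).
At maturity, profit = |F_mkt − F*| = |563.23 − 579.3101| = ¥16.08 per share

¥16.08 per share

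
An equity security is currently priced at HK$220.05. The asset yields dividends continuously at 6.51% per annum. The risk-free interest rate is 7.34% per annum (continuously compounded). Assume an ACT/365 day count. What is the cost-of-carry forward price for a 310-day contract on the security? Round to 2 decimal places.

HK$221.61

F = S·e^((r − q)T) = 220.05 · e^((0.0734 − 0.0651) × 310/365)
= 220.05 · e^0.007049 = 220.05 × 1.007074
F = HK$221.61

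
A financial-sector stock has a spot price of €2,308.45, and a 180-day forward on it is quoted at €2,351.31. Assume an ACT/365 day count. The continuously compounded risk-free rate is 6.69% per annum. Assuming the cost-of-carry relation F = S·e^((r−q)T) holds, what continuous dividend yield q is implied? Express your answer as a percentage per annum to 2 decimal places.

From F = S·e^((r−q)T): (r − q) = ln(F/S)/T
ln(2351.31/2308.45) = ln(1.018567) = 0.018397
(r − q) = 0.018397 / (180/365) = 0.037305
q = r − ln(F/S)/T = 0.0669 − 0.037305 = 0.029595
q = 2.96%

2.96%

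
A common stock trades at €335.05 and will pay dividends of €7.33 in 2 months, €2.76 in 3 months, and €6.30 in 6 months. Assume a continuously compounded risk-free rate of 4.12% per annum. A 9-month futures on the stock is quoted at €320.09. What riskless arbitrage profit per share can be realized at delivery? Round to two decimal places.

€8.78 per share

PV(dividends) I = 7.33·e^(−0.0412·2/12) + 2.76·e^(−0.0412·3/12) + 6.30·e^(−0.0412·6/12) = 16.1831
Fair futures F* = (S − I)·e^(rT) = (335.05 − 16.1831)·e^0.030900 = 318.8669 × 1.031382 = 328.8736
Market €320.09 < fair 328.8736: forward underpriced → reverse cash-and-carry (short the stock, invest proceeds at r, pay the dividends, go long the forward).
Profit at T = |F_mkt − F*| = |320.09 − 328.8736| = €8.78 per share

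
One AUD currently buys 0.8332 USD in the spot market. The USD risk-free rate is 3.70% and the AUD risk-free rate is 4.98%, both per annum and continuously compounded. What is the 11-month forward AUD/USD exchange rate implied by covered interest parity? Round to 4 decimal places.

0.8235

F = S·e^((r_USD − r_AUD)T) = 0.8332 · e^((0.0370 − 0.0498) × 11/12)
= 0.8332 · e^-0.011733 = 0.8332 × 0.988336
F = 0.8235 USD per AUD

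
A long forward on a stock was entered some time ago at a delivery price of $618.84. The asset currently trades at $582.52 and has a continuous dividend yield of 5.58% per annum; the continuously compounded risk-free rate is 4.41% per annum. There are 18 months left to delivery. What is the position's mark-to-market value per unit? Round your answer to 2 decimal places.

-$43.48

Current fair forward for the remaining 18 months: F = S·e^((r − q)·T), (r − q) = 0.0441 − 0.0558 = -0.0117
F = 582.52 · e^(-0.0117 × 18/12) = 582.52 × 0.982603 = 572.3859
Value of long forward = (F − K)·e^(−rT) = (572.3859 − 618.84) · e^(−0.0441·18/12)
= -46.4541 × 0.935990 = -43.48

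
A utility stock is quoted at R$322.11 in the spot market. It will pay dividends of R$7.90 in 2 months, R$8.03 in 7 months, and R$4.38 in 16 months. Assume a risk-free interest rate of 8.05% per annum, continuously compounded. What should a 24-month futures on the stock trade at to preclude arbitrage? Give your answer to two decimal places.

R$355.60

PV(dividends) I = 7.90·e^(−0.0805·2/12) + 8.03·e^(−0.0805·7/12) + 4.38·e^(−0.0805·16/12)
I = 7.7947 + 7.6616 + 3.9342 = 19.3905
F = (S − I)·e^(rT) = (322.11 − 19.3905) · e^(0.0805·24/12)
= 302.7195 · e^0.161000 = 302.7195 × 1.174685 = R$355.60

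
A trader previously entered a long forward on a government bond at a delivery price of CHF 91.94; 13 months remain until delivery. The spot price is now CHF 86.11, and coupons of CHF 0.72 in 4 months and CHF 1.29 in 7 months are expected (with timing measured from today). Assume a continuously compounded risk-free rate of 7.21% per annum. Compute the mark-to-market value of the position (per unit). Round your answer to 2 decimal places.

PV(remaining coupons) I = 0.72·e^(−0.0721·4/12) + 1.29·e^(−0.0721·7/12) = 1.9398
Current forward F = (S − I)·e^(rT) = (86.11 − 1.9398)·e^(0.0721·13/12) = 84.1702 × 1.081240 = 91.0082
Value (long) = (F − K)·e^(−rT) = (91.0082 − 91.94) × 0.924864 = -0.8618
Value = -CHF 0.86

-CHF 0.86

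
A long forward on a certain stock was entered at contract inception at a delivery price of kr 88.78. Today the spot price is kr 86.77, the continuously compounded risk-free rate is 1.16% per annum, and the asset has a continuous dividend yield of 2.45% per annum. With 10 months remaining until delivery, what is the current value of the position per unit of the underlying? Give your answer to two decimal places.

-kr 2.91

Current fair forward for the remaining 10 months: F = S·e^((r − q)·T), (r − q) = 0.0116 − 0.0245 = -0.0129
F = 86.77 · e^(-0.0129 × 10/12) = 86.77 × 0.989308 = 85.8423
Value of long forward = (F − K)·e^(−rT) = (85.8423 − 88.78) · e^(−0.0116·10/12)
= -2.9377 × 0.990380 = -2.91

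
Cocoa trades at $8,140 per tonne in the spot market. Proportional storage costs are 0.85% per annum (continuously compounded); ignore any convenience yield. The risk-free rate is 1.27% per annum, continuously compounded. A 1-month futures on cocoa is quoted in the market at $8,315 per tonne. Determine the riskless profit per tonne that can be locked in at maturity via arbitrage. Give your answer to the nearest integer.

Fair futures: F* = S·e^(carry·T), with carry = (r + u) = 0.0127 + 0.0085 = 0.0212
F* = 8140 · e^(0.0212 × 1/12) = 8140 · e^0.001767 = 8140 × 1.001769 = $8154.3997
Market $8315 > fair $8154.3997: forward overpriced → cash-and-carry (buy spot, short the forward).
At maturity, profit = |F_mkt − F*| = |8315 − 8154.3997| = $161 per tonne

$161 per tonne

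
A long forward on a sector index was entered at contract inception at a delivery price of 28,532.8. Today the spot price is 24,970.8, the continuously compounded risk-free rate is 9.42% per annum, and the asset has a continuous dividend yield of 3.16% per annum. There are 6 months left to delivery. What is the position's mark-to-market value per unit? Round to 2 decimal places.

Current fair forward for the remaining 6 months: F = S·e^((r − q)·T), (r − q) = 0.0942 − 0.0316 = 0.0626
F = 24970.8 · e^(0.0626 × 6/12) = 24970.8 × 1.03179500 = 25764.7466
Value of long forward = (F − K)·e^(−rT) = (25764.7466 − 28532.8) · e^(−0.0942·6/12)
= -2768.0534 × 0.95399199 = -2640.70

-2640.70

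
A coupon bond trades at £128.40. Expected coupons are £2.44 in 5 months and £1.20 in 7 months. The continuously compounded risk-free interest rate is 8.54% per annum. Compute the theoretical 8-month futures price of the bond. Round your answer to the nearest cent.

PV(coupons) I = 2.44·e^(−0.0854·5/12) + 1.20·e^(−0.0854·7/12)
I = 2.3547 + 1.1417 = 3.4964
F = (S − I)·e^(rT) = (128.40 − 3.4964) · e^(0.0854·8/12)
= 124.9036 · e^0.056933 = 124.9036 × 1.058585 = £132.22

£132.22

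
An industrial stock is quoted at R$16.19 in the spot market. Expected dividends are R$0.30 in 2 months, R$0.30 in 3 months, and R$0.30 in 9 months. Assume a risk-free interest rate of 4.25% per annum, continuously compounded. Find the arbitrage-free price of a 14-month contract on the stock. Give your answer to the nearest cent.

PV(dividends) I = 0.30·e^(−0.0425·2/12) + 0.30·e^(−0.0425·3/12) + 0.30·e^(−0.0425·9/12)
I = 0.2979 + 0.2968 + 0.2906 = 0.8853
F = (S − I)·e^(rT) = (16.19 − 0.8853) · e^(0.0425·14/12)
= 15.3047 · e^0.049583 = 15.3047 × 1.050833 = R$16.08

R$16.08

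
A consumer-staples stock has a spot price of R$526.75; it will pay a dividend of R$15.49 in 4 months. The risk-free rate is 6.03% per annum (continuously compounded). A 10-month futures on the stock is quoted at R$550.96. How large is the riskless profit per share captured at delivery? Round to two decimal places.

R$13.03 per share

PV(dividends) I = 15.49·e^(−0.0603·4/12) = 15.1818
Fair futures F* = (S − I)·e^(rT) = (526.75 − 15.1818)·e^0.050250 = 511.5682 × 1.051534 = 537.9314
Market R$550.96 > fair 537.9314: forward overpriced → cash-and-carry (borrow at r, buy the stock and collect the dividends, short the forward).
Profit at T = |F_mkt − F*| = |550.96 − 537.9314| = R$13.03 per share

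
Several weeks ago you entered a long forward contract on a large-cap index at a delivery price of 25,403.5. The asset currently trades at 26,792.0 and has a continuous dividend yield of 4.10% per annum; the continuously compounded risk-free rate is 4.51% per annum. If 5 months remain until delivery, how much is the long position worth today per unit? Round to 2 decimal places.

Current fair forward for the remaining 5 months: F = S·e^((r − q)·T), (r − q) = 0.0451 − 0.0410 = 0.0041
F = 26792.0 · e^(0.0041 × 5/12) = 26792.0 × 1.00170979 = 26837.8087
Value of long forward = (F − K)·e^(−rT) = (26837.8087 − 25403.5) · e^(−0.0451·5/12)
= 1434.3087 × 0.98138380 = 1407.61

1407.61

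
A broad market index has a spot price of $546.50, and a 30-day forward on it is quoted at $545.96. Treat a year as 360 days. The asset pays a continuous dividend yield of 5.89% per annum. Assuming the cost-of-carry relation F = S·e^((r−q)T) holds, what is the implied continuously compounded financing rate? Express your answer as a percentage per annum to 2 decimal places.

From F = S·e^((r−q)T): (r − q) = ln(F/S)/T
ln(545.96/546.50) = ln(0.999012) = -0.000988
(r − q) = -0.000988 / (30/360) = -0.011856
r = ln(F/S)/T + q = -0.011856 + 0.0589 = 0.047044
r = 4.70%

4.70%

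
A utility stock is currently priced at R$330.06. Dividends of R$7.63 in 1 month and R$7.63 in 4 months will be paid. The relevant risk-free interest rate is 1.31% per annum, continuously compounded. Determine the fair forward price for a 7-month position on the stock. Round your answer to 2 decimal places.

PV(dividends) I = 7.63·e^(−0.0131·1/12) + 7.63·e^(−0.0131·4/12)
I = 7.6217 + 7.5968 = 15.2185
F = (S − I)·e^(rT) = (330.06 − 15.2185) · e^(0.0131·7/12)
= 314.8415 · e^0.007642 = 314.8415 × 1.007671 = R$317.26

R$317.26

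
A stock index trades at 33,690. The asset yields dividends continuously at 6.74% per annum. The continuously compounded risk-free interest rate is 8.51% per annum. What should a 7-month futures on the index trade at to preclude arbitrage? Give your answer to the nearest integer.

34,040

F = S·e^((r − q)T) = 33690 · e^((0.0851 − 0.0674) × 7/12)
= 33690 · e^0.010325 = 33690 × 1.010378
F = 34,040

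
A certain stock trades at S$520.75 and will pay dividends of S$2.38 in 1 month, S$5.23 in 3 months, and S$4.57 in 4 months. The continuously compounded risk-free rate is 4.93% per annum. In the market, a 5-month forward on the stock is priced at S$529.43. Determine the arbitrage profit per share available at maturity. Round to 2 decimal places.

PV(dividends) I = 2.38·e^(−0.0493·1/12) + 5.23·e^(−0.0493·3/12) + 4.57·e^(−0.0493·4/12) = 12.0317
Fair forward F* = (S − I)·e^(rT) = (520.75 − 12.0317)·e^0.020542 = 508.7183 × 1.020754 = 519.2762
Market S$529.43 > fair 519.2762: forward overpriced → cash-and-carry (borrow at r, buy the stock and collect the dividends, short the forward).
Profit at T = |F_mkt − F*| = |529.43 − 519.2762| = S$10.15 per share

S$10.15 per share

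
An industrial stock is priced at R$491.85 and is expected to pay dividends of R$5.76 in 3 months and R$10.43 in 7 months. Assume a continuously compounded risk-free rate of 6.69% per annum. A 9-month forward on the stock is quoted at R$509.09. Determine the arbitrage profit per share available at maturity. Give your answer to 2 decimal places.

PV(dividends) I = 5.76·e^(−0.0669·3/12) + 10.43·e^(−0.0669·7/12) = 15.6953
Fair forward F* = (S − I)·e^(rT) = (491.85 − 15.6953)·e^0.050175 = 476.1547 × 1.051455 = 500.6552
Market R$509.09 > fair 500.6552: forward overpriced → cash-and-carry (borrow at r, buy the stock and collect the dividends, short the forward).
Profit at T = |F_mkt − F*| = |509.09 − 500.6552| = R$8.43 per share

R$8.43 per share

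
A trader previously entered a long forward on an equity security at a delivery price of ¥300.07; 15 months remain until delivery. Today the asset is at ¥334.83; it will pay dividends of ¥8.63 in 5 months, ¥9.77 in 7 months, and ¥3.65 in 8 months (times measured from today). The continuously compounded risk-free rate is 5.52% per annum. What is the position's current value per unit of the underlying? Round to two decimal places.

PV(remaining dividends) I = 8.63·e^(−0.0552·5/12) + 9.77·e^(−0.0552·7/12) + 3.65·e^(−0.0552·8/12) = 21.4123
Current forward F = (S − I)·e^(rT) = (334.83 − 21.4123)·e^(0.0552·15/12) = 313.4177 × 1.071436 = 335.8070
Value (long) = (F − K)·e^(−rT) = (335.8070 − 300.07) × 0.933327 = 33.3543
Value = ¥33.35

¥33.35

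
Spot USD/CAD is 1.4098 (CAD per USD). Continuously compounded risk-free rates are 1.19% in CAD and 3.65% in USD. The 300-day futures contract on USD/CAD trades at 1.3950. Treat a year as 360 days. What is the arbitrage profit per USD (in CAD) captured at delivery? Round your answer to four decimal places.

Fair futures: F* = S·e^(carry·T), with carry = (r_CAD − r_USD) = 0.0119 − 0.0365 = -0.0246
F* = 1.4098 · e^(-0.0246 × 300/360) = 1.4098 · e^-0.020500 = 1.4098 × 0.979709 = 1.3812
Market 1.3950 > fair 1.3812: forward overpriced → cash-and-carry (buy spot, short the forward).
At maturity, profit = |F_mkt − F*| = |1.3950 − 1.3812| = 0.0138 per USD (in CAD)

0.0138 per USD (in CAD)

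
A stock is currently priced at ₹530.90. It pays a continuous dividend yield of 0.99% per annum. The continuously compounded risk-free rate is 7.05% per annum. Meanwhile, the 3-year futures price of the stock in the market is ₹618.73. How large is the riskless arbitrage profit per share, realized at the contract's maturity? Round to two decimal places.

Fair futures: F* = S·e^(carry·T), with carry = (r − q) = 0.0705 − 0.0099 = 0.0606
F* = 530.90 · e^(0.0606 × 3) = 530.90 · e^0.181800 = 530.90 × 1.199374 = ₹636.7477
Market ₹618.73 < fair ₹636.7477: forward underpriced → reverse cash-and-carry (short spot, go long the forward).
At maturity, profit = |F_mkt − F*| = |618.73 − 636.7477| = ₹18.02 per share

₹18.02 per share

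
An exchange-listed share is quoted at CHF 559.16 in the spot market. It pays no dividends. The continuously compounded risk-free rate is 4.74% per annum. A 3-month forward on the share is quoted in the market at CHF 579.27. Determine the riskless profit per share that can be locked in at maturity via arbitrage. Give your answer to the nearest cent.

CHF 13.44 per share

Fair forward: F* = S·e^(carry·T), with carry = r = 0.0474
F* = 559.16 · e^(0.0474 × 3/12) = 559.16 · e^0.011850 = 559.16 × 1.011920 = CHF 565.8252
Market CHF 579.27 > fair CHF 565.8252: forward overpriced → cash-and-carry (buy spot, short the forward).
At maturity, profit = |F_mkt − F*| = |579.27 − 565.8252| = CHF 13.44 per share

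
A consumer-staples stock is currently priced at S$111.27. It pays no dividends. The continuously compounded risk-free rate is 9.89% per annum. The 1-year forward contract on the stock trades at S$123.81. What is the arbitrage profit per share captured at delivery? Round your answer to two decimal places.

S$0.97 per share

Fair forward: F* = S·e^(carry·T), with carry = r = 0.0989
F* = 111.27 · e^(0.0989 × 12/12) = 111.27 · e^0.098900 = 111.27 × 1.103956 = S$122.8372
Market S$123.81 > fair S$122.8372: forward overpriced → cash-and-carry (buy spot, short the forward).
At maturity, profit = |F_mkt − F*| = |123.81 − 122.8372| = S$0.97 per share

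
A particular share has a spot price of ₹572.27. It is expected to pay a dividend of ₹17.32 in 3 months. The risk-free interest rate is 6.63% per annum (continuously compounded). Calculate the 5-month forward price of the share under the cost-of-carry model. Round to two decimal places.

PV(dividends) I = 17.32·e^(−0.0663·3/12)
I = 17.0353
F = (S − I)·e^(rT) = (572.27 − 17.0353) · e^(0.0663·5/12)
= 555.2347 · e^0.027625 = 555.2347 × 1.028010 = ₹570.79

₹570.79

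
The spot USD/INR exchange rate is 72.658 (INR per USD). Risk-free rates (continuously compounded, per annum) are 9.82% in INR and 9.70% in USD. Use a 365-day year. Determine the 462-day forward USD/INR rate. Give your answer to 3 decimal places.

72.768

F = S·e^((r_INR − r_USD)T) = 72.658 · e^((0.0982 − 0.0970) × 462/365)
= 72.658 · e^0.001519 = 72.658 × 1.001520
F = 72.768 INR per USD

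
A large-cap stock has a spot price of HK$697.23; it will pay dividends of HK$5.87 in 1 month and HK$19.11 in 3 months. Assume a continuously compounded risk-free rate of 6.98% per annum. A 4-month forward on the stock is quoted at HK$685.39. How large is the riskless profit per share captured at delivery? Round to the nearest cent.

PV(dividends) I = 5.87·e^(−0.0698·1/12) + 19.11·e^(−0.0698·3/12) = 24.6154
Fair forward F* = (S − I)·e^(rT) = (697.23 − 24.6154)·e^0.023267 = 672.6146 × 1.023540 = 688.4479
Market HK$685.39 < fair 688.4479: forward underpriced → reverse cash-and-carry (short the stock, invest proceeds at r, pay the dividends, go long the forward).
Profit at T = |F_mkt − F*| = |685.39 − 688.4479| = HK$3.06 per share

HK$3.06 per share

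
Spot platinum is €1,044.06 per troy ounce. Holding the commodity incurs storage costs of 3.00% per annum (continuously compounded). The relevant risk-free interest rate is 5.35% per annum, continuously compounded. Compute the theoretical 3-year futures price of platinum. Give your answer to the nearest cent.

€1,341.27 per troy ounce

Net carry = r + u − y = 0.0535 + 0.0300 − 0.0000 = 0.0835
F = S·e^((r+u−y)T) = 1044.06 · e^(0.0835 × 3) = 1044.06 · e^0.25050000
= 1044.06 × 1.28466759 = €1,341.27 per troy ounce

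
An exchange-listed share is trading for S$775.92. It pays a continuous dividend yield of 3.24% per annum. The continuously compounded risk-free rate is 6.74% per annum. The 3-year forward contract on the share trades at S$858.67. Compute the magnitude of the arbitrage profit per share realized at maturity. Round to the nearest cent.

S$3.15 per share

Fair forward: F* = S·e^(carry·T), with carry = (r − q) = 0.0674 − 0.0324 = 0.0350
F* = 775.92 · e^(0.0350 × 3) = 775.92 · e^0.105000 = 775.92 × 1.110711 = S$861.8229
Market S$858.67 < fair S$861.8229: forward underpriced → reverse cash-and-carry (short spot, go long the forward).
At maturity, profit = |F_mkt − F*| = |858.67 − 861.8229| = S$3.15 per share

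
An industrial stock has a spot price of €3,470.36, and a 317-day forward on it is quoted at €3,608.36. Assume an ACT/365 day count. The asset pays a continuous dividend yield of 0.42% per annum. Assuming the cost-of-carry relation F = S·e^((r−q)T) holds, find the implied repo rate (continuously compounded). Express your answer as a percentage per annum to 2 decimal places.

From F = S·e^((r−q)T): (r − q) = ln(F/S)/T
ln(3608.36/3470.36) = ln(1.039765) = 0.038995
(r − q) = 0.038995 / (317/365) = 0.044900
r = ln(F/S)/T + q = 0.044900 + 0.0042 = 0.049100
r = 4.91%

4.91%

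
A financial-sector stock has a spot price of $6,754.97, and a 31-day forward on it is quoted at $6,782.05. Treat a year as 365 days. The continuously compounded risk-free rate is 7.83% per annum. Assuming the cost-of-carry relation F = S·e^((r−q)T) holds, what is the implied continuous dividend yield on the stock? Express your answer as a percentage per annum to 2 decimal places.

From F = S·e^((r−q)T): (r − q) = ln(F/S)/T
ln(6782.05/6754.97) = ln(1.004009) = 0.004001
(r − q) = 0.004001 / (31/365) = 0.047109
q = r − ln(F/S)/T = 0.0783 − 0.047109 = 0.031191
q = 3.12%

3.12%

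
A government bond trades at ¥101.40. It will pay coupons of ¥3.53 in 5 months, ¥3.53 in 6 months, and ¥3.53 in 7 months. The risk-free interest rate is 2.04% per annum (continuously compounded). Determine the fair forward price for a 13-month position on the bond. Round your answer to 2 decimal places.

¥92.95

PV(coupons) I = 3.53·e^(−0.0204·5/12) + 3.53·e^(−0.0204·6/12) + 3.53·e^(−0.0204·7/12)
I = 3.5001 + 3.4942 + 3.4882 = 10.4825
F = (S − I)·e^(rT) = (101.40 − 10.4825) · e^(0.0204·13/12)
= 90.9175 · e^0.022100 = 90.9175 × 1.022346 = ¥92.95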